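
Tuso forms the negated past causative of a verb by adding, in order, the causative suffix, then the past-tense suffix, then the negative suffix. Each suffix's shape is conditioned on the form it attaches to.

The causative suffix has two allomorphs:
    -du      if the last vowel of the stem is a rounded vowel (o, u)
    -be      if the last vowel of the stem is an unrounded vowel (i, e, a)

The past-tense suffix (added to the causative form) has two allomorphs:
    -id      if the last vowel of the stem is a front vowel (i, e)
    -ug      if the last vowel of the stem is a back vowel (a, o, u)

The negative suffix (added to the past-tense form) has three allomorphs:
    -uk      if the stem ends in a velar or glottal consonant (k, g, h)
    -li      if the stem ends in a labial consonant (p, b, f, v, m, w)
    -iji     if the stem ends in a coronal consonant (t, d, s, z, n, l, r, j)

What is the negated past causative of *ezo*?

*ezo* — last vowel /o/ (a rounded vowel) → -du → *ezodu*.
The causative form *ezodu*: last vowel = /u/, a back vowel → -ug → *ezoduug*.
The past-tense form *ezoduug*: final consonant = /g/, velar/glottal → -uk → *ezoduuguk*.

ezoduuguk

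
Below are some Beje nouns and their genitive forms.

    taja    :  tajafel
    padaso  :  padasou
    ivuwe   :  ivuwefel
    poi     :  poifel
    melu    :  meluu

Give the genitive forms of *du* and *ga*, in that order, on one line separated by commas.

duu, gafel

The pattern is rounding harmony: -u when the last vowel of the stem is a rounded vowel (*padaso*, *melu*); -fel when the last vowel of the stem is an unrounded vowel (*taja*, *ivuwe*, *poi*).
*du* — last vowel /u/ (a rounded vowel) → -u → *duu*.
The last vowel of *ga* is /a/, which is an unrounded vowel, so the suffix is -fel, giving *gafel*.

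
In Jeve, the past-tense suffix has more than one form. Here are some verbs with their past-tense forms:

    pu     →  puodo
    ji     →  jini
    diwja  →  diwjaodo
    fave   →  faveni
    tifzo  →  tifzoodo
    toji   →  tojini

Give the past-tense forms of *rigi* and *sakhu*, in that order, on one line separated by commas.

rigini, sakhuodo

Looking at the last vowel of each stem: -ni when the last vowel of the stem is a front vowel (*ji*, *fave*, *toji*); -odo when the last vowel of the stem is a back vowel (*pu*, *diwja*, *tifzo*).
*rigi*: last vowel = /i/, a front vowel → -ni → *rigini*.
Since the last vowel of *sakhu* is /u/ (a back vowel), it takes -odo, giving *sakhuodo*.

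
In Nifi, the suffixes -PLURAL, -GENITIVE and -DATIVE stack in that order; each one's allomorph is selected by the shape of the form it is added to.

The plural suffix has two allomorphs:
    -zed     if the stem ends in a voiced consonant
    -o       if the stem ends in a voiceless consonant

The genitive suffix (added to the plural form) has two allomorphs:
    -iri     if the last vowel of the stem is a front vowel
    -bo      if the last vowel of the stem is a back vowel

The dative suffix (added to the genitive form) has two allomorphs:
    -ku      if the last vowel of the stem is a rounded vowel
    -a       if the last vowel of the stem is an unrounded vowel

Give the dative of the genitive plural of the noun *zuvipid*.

The final consonant of *zuvipid* is /d/, which is voiced, so the plural suffix is -zed, giving *zuvipidzed*.
The plural form *zuvipidzed* — last vowel /e/ (a front vowel) → -iri → *zuvipidzediri*.
The genitive form *zuvipidzediri*: last vowel = /i/, an unrounded vowel → -a → *zuvipidzediria*.

zuvipidzediria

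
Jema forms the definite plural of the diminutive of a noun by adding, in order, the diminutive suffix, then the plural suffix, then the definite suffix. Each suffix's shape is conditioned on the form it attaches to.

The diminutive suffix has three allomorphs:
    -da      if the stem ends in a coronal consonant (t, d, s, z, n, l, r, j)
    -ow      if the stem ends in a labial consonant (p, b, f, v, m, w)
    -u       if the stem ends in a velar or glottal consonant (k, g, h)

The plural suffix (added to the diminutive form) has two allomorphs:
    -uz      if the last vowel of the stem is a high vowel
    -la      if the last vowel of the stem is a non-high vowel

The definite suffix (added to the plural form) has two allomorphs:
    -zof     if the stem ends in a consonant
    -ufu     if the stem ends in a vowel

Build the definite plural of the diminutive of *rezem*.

*rezem* — final consonant /m/ (labial) → -ow → *rezemow*.
The last vowel of the diminutive form *rezemow* is /o/, which is a non-high vowel, so the plural suffix is -la, giving *rezemowla*.
The final sound of the plural form *rezemowla* is /a/, which is a vowel, so the definite suffix is -ufu, giving *rezemowlaufu*.

rezemowlaufu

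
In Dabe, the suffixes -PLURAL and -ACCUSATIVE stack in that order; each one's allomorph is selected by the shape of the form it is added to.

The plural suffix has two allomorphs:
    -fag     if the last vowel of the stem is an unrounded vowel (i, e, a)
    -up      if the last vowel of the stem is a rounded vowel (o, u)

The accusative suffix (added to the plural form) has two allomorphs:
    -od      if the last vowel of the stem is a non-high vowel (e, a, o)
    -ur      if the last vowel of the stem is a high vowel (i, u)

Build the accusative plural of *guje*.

The last vowel of *guje* is /e/, which is an unrounded vowel, so the plural suffix is -fag, giving *gujefag*.
The plural form *gujefag*: last vowel = /a/, a non-high vowel → -od → *gujefagod*.

gujefagod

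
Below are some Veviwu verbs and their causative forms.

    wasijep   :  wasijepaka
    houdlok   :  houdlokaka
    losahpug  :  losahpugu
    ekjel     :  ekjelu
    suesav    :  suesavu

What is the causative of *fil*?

filu

Looking at the final consonant of each stem: -aka when the stem ends in a voiceless consonant (*wasijep*, *houdlok*); -u when the stem ends in a voiced consonant (*losahpug*, *ekjel*, *suesav*).
*fil* — final consonant /l/ (voiced) → -u → *filu*.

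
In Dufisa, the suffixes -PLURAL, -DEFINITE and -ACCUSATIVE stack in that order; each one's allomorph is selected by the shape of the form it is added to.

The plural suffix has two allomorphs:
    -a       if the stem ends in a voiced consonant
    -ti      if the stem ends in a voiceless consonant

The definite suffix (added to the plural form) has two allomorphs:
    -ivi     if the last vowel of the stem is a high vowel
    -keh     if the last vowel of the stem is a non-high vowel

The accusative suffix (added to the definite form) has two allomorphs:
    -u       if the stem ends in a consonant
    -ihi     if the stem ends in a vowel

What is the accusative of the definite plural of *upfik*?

upfiktiiviihi

The final consonant of *upfik* is /k/, which is voiceless, so the plural suffix is -ti, giving *upfikti*.
The plural form *upfikti* — last vowel /i/ (a high vowel) → -ivi → *upfiktiivi*.
The definite form *upfiktiivi*: final sound = /i/, a vowel → -ihi → *upfiktiiviihi*.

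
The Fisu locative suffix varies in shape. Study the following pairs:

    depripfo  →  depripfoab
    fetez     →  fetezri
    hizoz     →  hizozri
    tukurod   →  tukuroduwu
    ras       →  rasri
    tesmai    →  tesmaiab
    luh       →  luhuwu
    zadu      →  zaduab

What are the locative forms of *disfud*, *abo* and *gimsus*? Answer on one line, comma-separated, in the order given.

disfuduwu, aboab, gimsusri

The suffix is conditioned by the final sound: -ri when the stem ends in a sibilant (*fetez*, *hizoz*, *ras*); -uwu when the stem ends in a non-sibilant consonant (*tukurod*, *luh*); -ab when the stem ends in a vowel (*depripfo*, *tesmai*, *zadu*).
*disfud*: final sound = /d/, a non-sibilant consonant → -uwu → *disfuduwu*.
*abo* — final sound /o/ (a vowel) → -ab → *aboab*.
*gimsus*: final sound = /s/, a sibilant → -ri → *gimsusri*.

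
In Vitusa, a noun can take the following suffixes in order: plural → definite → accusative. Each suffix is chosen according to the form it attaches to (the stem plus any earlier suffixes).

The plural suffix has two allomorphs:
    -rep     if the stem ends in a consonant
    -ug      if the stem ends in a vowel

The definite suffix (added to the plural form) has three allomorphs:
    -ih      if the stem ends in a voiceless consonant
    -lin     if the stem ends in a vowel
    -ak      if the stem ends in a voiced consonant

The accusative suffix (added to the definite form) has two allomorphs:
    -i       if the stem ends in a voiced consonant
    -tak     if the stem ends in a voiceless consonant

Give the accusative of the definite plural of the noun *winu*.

winuugaktak

*winu*: final sound = /u/, a vowel → -ug → *winuug*.
The plural form *winuug*: final sound = /g/, a voiced consonant → -ak → *winuugak*.
The definite form *winuugak*: final consonant = /k/, voiceless → -tak → *winuugaktak*.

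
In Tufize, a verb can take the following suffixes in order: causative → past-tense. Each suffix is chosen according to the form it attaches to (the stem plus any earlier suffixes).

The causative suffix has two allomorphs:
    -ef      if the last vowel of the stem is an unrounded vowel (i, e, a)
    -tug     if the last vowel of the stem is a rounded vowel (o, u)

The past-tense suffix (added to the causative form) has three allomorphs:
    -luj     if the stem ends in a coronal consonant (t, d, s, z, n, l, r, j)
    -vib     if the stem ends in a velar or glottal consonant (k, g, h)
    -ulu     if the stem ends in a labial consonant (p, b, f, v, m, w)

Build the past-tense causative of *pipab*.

pipabefulu

*pipab*: last vowel = /a/, an unrounded vowel → -ef → *pipabef*.
The causative form *pipabef*: final consonant = /f/, labial → -ulu → *pipabefulu*.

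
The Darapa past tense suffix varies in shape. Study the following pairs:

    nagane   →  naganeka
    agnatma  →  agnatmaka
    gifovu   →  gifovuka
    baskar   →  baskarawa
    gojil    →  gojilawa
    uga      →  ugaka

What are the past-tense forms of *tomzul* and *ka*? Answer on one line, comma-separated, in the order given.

The pattern is consonant vs. vowel: -awa when the stem ends in a consonant (*baskar*, *gojil*); -ka when the stem ends in a vowel (*nagane*, *agnatma*, *gifovu*, *uga*).
The final sound of *tomzul* is /l/, which is a consonant, so the suffix is -awa, giving *tomzulawa*.
*ka*: final sound = /a/, a vowel → -ka → *kaka*.

tomzulawa, kaka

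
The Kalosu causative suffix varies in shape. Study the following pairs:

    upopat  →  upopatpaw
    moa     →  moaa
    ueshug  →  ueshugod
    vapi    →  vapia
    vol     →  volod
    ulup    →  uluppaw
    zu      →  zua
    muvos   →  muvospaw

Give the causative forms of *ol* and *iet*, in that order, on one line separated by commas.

olod, ietpaw

The alternation tracks the final sound of the stem — -paw when the stem ends in a voiceless consonant (*upopat*, *ulup*, *muvos*); -od when the stem ends in a voiced consonant (*ueshug*, *vol*); -a when the stem ends in a vowel (*moa*, *vapi*, *zu*).
*ol*: final sound = /l/, a voiced consonant → -od → *olod*.
*iet*: final sound = /t/, a voiceless consonant → -paw → *ietpaw*.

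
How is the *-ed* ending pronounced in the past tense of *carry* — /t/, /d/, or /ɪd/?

/d/

The stem *carry* ends in a voiced sound other than /d/.
The -ed suffix is realized as /ɪd/ after /t, d/; as /t/ after other voiceless consonants; and as /d/ after other voiced sounds.
So -ed on *carry* is pronounced /d/.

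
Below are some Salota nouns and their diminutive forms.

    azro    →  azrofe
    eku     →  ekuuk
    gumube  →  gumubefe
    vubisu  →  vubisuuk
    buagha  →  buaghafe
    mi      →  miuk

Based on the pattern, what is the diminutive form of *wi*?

The suffix is conditioned by the last vowel: -uk when the last vowel of the stem is a high vowel (*eku*, *vubisu*, *mi*); -fe when the last vowel of the stem is a non-high vowel (*azro*, *gumube*, *buagha*).
The last vowel of *wi* is /i/, which is a high vowel, so the suffix is -uk, giving *wiuk*.

wiuk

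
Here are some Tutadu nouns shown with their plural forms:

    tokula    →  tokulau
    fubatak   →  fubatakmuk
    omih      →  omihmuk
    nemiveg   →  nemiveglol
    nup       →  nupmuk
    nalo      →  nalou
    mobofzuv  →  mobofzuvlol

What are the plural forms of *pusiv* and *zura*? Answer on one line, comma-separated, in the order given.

pusivlol, zurau

The alternation tracks the final sound of the stem — -muk when the stem ends in a voiceless consonant (*fubatak*, *omih*, *nup*); -lol when the stem ends in a voiced consonant (*nemiveg*, *mobofzuv*); -u when the stem ends in a vowel (*tokula*, *nalo*).
The final sound of *pusiv* is /v/, which is a voiced consonant, so the suffix is -lol, giving *pusivlol*.
Since the final sound of *zura* is /a/ (a vowel), it takes -u, giving *zurau*.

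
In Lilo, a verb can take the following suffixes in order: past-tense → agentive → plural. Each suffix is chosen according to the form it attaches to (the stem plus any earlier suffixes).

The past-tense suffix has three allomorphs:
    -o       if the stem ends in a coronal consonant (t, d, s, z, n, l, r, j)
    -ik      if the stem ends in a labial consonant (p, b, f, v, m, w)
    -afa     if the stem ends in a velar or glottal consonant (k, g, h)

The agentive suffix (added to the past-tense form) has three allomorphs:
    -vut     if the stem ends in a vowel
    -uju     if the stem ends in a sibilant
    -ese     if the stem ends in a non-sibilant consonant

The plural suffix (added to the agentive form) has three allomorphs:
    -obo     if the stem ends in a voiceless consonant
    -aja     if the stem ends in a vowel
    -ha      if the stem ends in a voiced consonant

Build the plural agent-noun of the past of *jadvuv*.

jadvuvikeseaja

*jadvuv*: final consonant = /v/, labial → -ik → *jadvuvik*.
The past-tense form *jadvuvik* — final sound /k/ (a non-sibilant consonant) → -ese → *jadvuvikese*.
The agentive form *jadvuvikese*: final sound = /e/, a vowel → -aja → *jadvuvikeseaja*.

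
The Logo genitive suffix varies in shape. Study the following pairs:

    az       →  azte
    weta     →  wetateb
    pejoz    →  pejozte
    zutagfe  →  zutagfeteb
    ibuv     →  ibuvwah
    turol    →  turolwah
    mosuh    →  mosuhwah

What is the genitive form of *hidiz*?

hidizte

Looking at the final sound of each stem: -te when the stem ends in a sibilant (*az*, *pejoz*); -wah when the stem ends in a non-sibilant consonant (*ibuv*, *turol*, *mosuh*); -teb when the stem ends in a vowel (*weta*, *zutagfe*).
*hidiz*: final sound = /z/, a sibilant → -te → *hidizte*.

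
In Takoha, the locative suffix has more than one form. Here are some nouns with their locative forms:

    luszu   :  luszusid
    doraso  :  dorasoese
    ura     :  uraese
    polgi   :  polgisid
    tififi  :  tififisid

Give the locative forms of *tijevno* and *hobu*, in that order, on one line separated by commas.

tijevnoese, hobusid

The pattern is height harmony: -sid when the last vowel of the stem is a high vowel (*luszu*, *polgi*, *tififi*); -ese when the last vowel of the stem is a non-high vowel (*doraso*, *ura*).
*tijevno*: last vowel = /o/, a non-high vowel → -ese → *tijevnoese*.
Since the last vowel of *hobu* is /u/ (a high vowel), it takes -sid, giving *hobusid*.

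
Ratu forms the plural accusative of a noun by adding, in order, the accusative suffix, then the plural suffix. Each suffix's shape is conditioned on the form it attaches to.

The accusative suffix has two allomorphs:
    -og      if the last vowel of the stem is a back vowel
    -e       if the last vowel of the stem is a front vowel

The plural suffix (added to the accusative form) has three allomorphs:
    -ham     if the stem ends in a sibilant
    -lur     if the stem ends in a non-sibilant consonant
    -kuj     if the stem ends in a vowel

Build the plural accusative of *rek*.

rekekuj

Since the last vowel of *rek* is /e/ (a front vowel), it takes -e, giving *reke*.
The accusative form *reke*: final sound = /e/, a vowel → -kuj → *rekekuj*.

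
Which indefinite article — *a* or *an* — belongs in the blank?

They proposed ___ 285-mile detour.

The indefinite article is chosen by the initial *sound* of the following word, not its spelling.
The number *285* is spoken "two hundred …", beginning with /tuː/ — a consonant sound.
So the article is *a*: They proposed a 285-mile detour.

a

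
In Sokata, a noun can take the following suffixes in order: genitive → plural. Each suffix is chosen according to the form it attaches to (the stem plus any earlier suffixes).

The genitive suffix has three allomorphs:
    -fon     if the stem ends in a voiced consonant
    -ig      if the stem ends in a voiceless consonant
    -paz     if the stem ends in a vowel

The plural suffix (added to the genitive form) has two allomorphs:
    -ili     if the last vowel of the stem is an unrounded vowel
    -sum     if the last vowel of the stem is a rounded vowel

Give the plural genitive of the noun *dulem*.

The final sound of *dulem* is /m/, which is a voiced consonant, so the genitive suffix is -fon, giving *dulemfon*.
The genitive form *dulemfon*: last vowel = /o/, a rounded vowel → -sum → *dulemfonsum*.

dulemfonsum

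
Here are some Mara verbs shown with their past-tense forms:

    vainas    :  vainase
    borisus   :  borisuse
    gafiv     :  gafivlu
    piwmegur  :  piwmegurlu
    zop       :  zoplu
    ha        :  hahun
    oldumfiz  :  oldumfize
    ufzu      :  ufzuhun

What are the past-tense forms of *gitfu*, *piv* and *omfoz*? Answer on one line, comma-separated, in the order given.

The pattern is sibilance of the final sound: -e when the stem ends in a sibilant (*vainas*, *borisus*, *oldumfiz*); -lu when the stem ends in a non-sibilant consonant (*gafiv*, *piwmegur*, *zop*); -hun when the stem ends in a vowel (*ha*, *ufzu*).
*gitfu*: final sound = /u/, a vowel → -hun → *gitfuhun*.
Since the final sound of *piv* is /v/ (a non-sibilant consonant), it takes -lu, giving *pivlu*.
Since the final sound of *omfoz* is /z/ (a sibilant), it takes -e, giving *omfoze*.

gitfuhun, pivlu, omfoze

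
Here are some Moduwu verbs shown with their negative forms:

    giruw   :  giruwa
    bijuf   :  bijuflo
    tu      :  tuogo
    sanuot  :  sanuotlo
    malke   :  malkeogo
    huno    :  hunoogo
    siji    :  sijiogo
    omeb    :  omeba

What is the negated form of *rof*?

roflo

Looking at the final sound of each stem: -lo when the stem ends in a voiceless consonant (*bijuf*, *sanuot*); -a when the stem ends in a voiced consonant (*giruw*, *omeb*); -ogo when the stem ends in a vowel (*tu*, *malke*, *huno*, *siji*).
The final sound of *rof* is /f/, which is a voiceless consonant, so the suffix is -lo, giving *roflo*.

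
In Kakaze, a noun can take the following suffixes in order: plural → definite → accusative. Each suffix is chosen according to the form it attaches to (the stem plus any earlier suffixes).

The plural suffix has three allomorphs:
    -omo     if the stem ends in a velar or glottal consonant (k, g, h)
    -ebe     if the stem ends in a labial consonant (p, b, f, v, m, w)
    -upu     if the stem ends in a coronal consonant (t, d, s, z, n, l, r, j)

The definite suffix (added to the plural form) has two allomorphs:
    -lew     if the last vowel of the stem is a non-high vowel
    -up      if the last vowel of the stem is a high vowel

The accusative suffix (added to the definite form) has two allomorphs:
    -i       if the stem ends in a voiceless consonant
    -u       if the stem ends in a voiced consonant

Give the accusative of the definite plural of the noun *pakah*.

*pakah*: final consonant = /h/, velar/glottal → -omo → *pakahomo*.
The plural form *pakahomo*: last vowel = /o/, a non-high vowel → -lew → *pakahomolew*.
The definite form *pakahomolew*: final consonant = /w/, voiced → -u → *pakahomolewu*.

pakahomolewu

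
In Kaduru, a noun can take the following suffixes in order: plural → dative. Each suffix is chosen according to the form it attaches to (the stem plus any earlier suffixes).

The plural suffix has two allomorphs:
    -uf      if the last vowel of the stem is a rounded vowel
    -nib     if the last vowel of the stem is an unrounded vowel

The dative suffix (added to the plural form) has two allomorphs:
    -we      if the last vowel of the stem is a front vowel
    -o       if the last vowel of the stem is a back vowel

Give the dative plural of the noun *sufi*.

sufinibwe

*sufi*: last vowel = /i/, an unrounded vowel → -nib → *sufinib*.
The plural form *sufinib*: last vowel = /i/, a front vowel → -we → *sufinibwe*.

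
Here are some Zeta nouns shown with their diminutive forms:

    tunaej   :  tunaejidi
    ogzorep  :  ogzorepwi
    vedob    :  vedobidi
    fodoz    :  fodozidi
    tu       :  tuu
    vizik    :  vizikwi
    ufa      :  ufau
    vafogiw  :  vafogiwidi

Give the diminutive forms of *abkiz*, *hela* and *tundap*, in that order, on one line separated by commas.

The suffix is conditioned by the final sound: -wi when the stem ends in a voiceless consonant (*ogzorep*, *vizik*); -idi when the stem ends in a voiced consonant (*tunaej*, *vedob*, *fodoz*, *vafogiw*); -u when the stem ends in a vowel (*tu*, *ufa*).
*abkiz*: final sound = /z/, a voiced consonant → -idi → *abkizidi*.
*hela*: final sound = /a/, a vowel → -u → *helau*.
The final sound of *tundap* is /p/, which is a voiceless consonant, so the suffix is -wi, giving *tundapwi*.

abkizidi, helau, tundapwi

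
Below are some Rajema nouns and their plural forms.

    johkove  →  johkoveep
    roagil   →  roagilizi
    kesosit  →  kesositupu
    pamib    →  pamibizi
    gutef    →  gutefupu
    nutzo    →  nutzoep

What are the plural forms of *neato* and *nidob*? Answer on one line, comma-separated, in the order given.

The pattern is voicing of the final sound: -upu when the stem ends in a voiceless consonant (*kesosit*, *gutef*); -izi when the stem ends in a voiced consonant (*roagil*, *pamib*); -ep when the stem ends in a vowel (*johkove*, *nutzo*).
*neato*: final sound = /o/, a vowel → -ep → *neatoep*.
Since the final sound of *nidob* is /b/ (a voiced consonant), it takes -izi, giving *nidobizi*.

neatoep, nidobizi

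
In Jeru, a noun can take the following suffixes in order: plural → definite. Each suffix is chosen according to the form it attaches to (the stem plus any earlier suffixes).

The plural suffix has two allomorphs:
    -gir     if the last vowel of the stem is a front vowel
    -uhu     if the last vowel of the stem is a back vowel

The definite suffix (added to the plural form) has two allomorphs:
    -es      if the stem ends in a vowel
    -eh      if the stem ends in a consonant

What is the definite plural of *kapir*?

kapirgireh

The last vowel of *kapir* is /i/, which is a front vowel, so the plural suffix is -gir, giving *kapirgir*.
The plural form *kapirgir* — final sound /r/ (a consonant) → -eh → *kapirgireh*.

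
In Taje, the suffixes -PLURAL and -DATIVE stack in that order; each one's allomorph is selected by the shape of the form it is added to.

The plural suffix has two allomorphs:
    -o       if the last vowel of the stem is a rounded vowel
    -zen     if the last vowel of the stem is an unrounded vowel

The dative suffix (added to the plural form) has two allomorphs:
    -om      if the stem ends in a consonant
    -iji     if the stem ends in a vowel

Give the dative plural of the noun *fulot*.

fulotoiji

*fulot* — last vowel /o/ (a rounded vowel) → -o → *fuloto*.
Since the final sound of the plural form *fuloto* is /o/ (a vowel), it takes -iji, giving *fulotoiji*.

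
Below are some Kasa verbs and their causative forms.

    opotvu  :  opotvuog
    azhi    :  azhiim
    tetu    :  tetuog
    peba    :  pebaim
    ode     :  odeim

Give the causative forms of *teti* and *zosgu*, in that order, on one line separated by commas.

tetiim, zosguog

The suffix is conditioned by the last vowel: -og when the last vowel of the stem is a rounded vowel (*opotvu*, *tetu*); -im when the last vowel of the stem is an unrounded vowel (*azhi*, *peba*, *ode*).
Since the last vowel of *teti* is /i/ (an unrounded vowel), it takes -im, giving *tetiim*.
*zosgu*: last vowel = /u/, a rounded vowel → -og → *zosguog*.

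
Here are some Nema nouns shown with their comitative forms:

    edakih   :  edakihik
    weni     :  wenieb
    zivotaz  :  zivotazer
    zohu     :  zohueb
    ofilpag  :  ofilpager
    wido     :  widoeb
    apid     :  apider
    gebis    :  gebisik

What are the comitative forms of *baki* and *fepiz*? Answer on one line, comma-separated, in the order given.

The suffix is conditioned by the final sound: -ik when the stem ends in a voiceless consonant (*edakih*, *gebis*); -er when the stem ends in a voiced consonant (*zivotaz*, *ofilpag*, *apid*); -eb when the stem ends in a vowel (*weni*, *zohu*, *wido*).
*baki* — final sound /i/ (a vowel) → -eb → *bakieb*.
Since the final sound of *fepiz* is /z/ (a voiced consonant), it takes -er, giving *fepizer*.

bakieb, fepizer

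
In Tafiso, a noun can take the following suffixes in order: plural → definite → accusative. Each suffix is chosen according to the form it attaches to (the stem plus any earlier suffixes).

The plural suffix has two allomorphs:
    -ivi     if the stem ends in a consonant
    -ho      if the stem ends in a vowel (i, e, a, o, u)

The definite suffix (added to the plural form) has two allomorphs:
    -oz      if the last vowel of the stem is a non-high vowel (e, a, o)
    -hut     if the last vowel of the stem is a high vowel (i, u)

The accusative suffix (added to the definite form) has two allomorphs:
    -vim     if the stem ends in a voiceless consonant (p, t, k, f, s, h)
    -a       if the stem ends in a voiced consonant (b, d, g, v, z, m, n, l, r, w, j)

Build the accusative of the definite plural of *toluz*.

toluzivihutvim

The final sound of *toluz* is /z/, which is a consonant, so the plural suffix is -ivi, giving *toluzivi*.
The last vowel of the plural form *toluzivi* is /i/, which is a high vowel, so the definite suffix is -hut, giving *toluzivihut*.
Since the final consonant of the definite form *toluzivihut* is /t/ (voiceless), it takes -vim, giving *toluzivihutvim*.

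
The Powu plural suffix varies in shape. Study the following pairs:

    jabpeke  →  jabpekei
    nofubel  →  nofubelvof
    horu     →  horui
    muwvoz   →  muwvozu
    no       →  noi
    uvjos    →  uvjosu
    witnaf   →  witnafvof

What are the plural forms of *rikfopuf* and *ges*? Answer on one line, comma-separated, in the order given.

The suffix is conditioned by the final sound: -u when the stem ends in a sibilant (*muwvoz*, *uvjos*); -vof when the stem ends in a non-sibilant consonant (*nofubel*, *witnaf*); -i when the stem ends in a vowel (*jabpeke*, *horu*, *no*).
*rikfopuf* — final sound /f/ (a non-sibilant consonant) → -vof → *rikfopufvof*.
*ges* — final sound /s/ (a sibilant) → -u → *gesu*.

rikfopufvof, gesu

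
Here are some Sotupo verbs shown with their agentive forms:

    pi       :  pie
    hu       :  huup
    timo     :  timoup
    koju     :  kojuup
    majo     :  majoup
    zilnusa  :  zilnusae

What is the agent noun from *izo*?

The pattern is rounding harmony: -up when the last vowel of the stem is a rounded vowel (*hu*, *timo*, *koju*, *majo*); -e when the last vowel of the stem is an unrounded vowel (*pi*, *zilnusa*).
*izo*: last vowel = /o/, a rounded vowel → -up → *izoup*.

izoup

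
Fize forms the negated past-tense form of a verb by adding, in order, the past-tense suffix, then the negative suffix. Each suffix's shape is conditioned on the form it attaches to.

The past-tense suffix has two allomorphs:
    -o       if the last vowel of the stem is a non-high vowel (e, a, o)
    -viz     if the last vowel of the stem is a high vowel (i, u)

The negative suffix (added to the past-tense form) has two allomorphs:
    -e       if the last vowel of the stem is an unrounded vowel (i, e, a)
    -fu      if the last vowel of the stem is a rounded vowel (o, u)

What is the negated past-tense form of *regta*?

The last vowel of *regta* is /a/, which is a non-high vowel, so the past-tense suffix is -o, giving *regtao*.
The past-tense form *regtao* — last vowel /o/ (a rounded vowel) → -fu → *regtaofu*.

regtaofu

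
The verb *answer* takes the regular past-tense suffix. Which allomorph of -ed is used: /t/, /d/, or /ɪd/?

/d/

The stem *answer* ends in a voiced sound other than /d/.
The -ed suffix is realized as /ɪd/ after /t, d/; as /t/ after other voiceless consonants; and as /d/ after other voiced sounds.
So -ed on *answer* is pronounced /d/.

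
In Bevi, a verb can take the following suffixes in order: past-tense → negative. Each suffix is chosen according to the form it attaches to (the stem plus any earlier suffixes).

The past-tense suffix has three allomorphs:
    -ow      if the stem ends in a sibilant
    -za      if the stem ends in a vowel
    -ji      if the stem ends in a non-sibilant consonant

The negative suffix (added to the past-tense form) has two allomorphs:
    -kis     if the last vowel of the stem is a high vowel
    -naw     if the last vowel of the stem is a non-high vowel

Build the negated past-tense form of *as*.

asownaw

The final sound of *as* is /s/, which is a sibilant, so the past-tense suffix is -ow, giving *asow*.
The past-tense form *asow* — last vowel /o/ (a non-high vowel) → -naw → *asownaw*.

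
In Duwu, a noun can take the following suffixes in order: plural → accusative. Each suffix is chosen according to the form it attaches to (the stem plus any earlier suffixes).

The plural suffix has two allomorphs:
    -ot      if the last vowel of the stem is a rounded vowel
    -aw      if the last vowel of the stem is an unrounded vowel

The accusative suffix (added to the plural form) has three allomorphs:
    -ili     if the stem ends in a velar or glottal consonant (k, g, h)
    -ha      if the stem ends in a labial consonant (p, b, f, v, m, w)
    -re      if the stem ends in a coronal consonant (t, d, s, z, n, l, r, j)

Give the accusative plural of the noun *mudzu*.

Since the last vowel of *mudzu* is /u/ (a rounded vowel), it takes -ot, giving *mudzuot*.
Since the final consonant of the plural form *mudzuot* is /t/ (coronal), it takes -re, giving *mudzuotre*.

mudzuotre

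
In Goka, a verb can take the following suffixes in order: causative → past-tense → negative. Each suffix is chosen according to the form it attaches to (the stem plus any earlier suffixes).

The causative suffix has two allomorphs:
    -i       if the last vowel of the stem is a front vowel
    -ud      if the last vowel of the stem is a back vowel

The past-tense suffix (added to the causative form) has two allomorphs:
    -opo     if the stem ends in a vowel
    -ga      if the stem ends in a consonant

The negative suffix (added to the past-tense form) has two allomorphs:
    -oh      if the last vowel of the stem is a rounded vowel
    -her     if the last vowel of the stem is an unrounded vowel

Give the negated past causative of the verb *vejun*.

vejunudgaher

*vejun*: last vowel = /u/, a back vowel → -ud → *vejunud*.
The final sound of the causative form *vejunud* is /d/, which is a consonant, so the past-tense suffix is -ga, giving *vejunudga*.
The past-tense form *vejunudga*: last vowel = /a/, an unrounded vowel → -her → *vejunudgaher*.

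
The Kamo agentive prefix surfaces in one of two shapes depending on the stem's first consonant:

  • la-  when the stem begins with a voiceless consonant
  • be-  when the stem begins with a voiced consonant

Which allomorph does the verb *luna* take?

be-

The first consonant of *luna* is /l/, which is voiced, so the prefix is be-.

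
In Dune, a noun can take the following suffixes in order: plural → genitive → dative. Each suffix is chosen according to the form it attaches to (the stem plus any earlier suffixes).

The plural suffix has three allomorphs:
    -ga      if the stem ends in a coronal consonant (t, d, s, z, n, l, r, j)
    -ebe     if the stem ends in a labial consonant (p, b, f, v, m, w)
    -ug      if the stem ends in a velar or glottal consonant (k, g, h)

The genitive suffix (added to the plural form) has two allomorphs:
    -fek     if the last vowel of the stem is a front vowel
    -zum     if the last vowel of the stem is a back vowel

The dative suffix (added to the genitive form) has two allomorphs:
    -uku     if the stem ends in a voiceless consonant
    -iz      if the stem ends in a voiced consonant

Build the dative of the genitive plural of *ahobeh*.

Since the final consonant of *ahobeh* is /h/ (velar/glottal), it takes -ug, giving *ahobehug*.
The plural form *ahobehug* — last vowel /u/ (a back vowel) → -zum → *ahobehugzum*.
The genitive form *ahobehugzum* — final consonant /m/ (voiced) → -iz → *ahobehugzumiz*.

ahobehugzumiz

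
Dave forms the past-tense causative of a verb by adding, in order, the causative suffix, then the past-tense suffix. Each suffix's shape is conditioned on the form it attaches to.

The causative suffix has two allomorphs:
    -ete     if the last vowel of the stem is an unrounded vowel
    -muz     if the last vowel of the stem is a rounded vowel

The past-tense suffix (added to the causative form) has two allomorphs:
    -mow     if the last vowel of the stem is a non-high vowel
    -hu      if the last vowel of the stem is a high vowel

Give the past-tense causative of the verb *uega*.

uegaetemow

*uega* — last vowel /a/ (an unrounded vowel) → -ete → *uegaete*.
Since the last vowel of the causative form *uegaete* is /e/ (a non-high vowel), it takes -mow, giving *uegaetemow*.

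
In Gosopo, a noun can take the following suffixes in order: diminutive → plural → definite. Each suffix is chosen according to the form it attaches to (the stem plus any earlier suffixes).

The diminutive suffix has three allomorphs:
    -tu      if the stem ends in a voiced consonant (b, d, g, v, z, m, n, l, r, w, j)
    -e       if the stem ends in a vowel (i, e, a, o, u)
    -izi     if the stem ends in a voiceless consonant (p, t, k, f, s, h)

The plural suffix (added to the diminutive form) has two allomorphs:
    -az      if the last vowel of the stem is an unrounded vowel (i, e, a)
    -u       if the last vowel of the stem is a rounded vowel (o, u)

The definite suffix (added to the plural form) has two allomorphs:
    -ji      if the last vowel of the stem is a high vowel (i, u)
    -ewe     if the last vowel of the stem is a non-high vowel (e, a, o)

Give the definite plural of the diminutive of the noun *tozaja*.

*tozaja* — final sound /a/ (a vowel) → -e → *tozajae*.
Since the last vowel of the diminutive form *tozajae* is /e/ (an unrounded vowel), it takes -az, giving *tozajaeaz*.
The plural form *tozajaeaz*: last vowel = /a/, a non-high vowel → -ewe → *tozajaeazewe*.

tozajaeazewe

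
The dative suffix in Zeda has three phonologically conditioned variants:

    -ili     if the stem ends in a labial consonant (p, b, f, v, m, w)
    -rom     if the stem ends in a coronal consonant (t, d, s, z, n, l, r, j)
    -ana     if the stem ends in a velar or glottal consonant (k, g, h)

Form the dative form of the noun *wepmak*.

Since the final consonant of *wepmak* is /k/ (velar/glottal), it takes -ana, giving *wepmakana*.

wepmakana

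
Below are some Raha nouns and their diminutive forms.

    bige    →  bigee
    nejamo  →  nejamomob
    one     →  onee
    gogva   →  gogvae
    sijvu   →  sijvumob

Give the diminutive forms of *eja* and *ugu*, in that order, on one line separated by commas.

ejae, ugumob

The suffix is conditioned by the last vowel: -mob when the last vowel of the stem is a rounded vowel (*nejamo*, *sijvu*); -e when the last vowel of the stem is an unrounded vowel (*bige*, *one*, *gogva*).
Since the last vowel of *eja* is /a/ (an unrounded vowel), it takes -e, giving *ejae*.
The last vowel of *ugu* is /u/, which is a rounded vowel, so the suffix is -mob, giving *ugumob*.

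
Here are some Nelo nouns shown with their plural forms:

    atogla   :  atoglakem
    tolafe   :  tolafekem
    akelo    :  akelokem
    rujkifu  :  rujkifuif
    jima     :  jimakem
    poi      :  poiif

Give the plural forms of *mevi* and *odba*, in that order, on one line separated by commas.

The suffix is conditioned by the last vowel: -if when the last vowel of the stem is a high vowel (*rujkifu*, *poi*); -kem when the last vowel of the stem is a non-high vowel (*atogla*, *tolafe*, *akelo*, *jima*).
*mevi*: last vowel = /i/, a high vowel → -if → *meviif*.
The last vowel of *odba* is /a/, which is a non-high vowel, so the suffix is -kem, giving *odbakem*.

meviif, odbakem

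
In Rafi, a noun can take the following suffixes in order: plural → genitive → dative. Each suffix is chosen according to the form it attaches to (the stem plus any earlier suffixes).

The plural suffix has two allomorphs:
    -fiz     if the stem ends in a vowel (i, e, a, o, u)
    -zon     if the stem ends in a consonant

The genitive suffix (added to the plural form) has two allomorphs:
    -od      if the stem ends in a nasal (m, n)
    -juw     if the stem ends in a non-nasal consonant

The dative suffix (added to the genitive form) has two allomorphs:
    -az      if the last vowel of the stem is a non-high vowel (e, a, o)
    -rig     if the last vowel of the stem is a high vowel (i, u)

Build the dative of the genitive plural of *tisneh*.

The final sound of *tisneh* is /h/, which is a consonant, so the plural suffix is -zon, giving *tisnehzon*.
The plural form *tisnehzon* — final consonant /n/ (a nasal) → -od → *tisnehzonod*.
The genitive form *tisnehzonod* — last vowel /o/ (a non-high vowel) → -az → *tisnehzonodaz*.

tisnehzonodaz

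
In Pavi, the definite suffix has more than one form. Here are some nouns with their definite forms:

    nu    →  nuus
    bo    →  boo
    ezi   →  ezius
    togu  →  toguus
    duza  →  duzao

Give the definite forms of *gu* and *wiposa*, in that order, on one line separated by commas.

The suffix is conditioned by the last vowel: -us when the last vowel of the stem is a high vowel (*nu*, *ezi*, *togu*); -o when the last vowel of the stem is a non-high vowel (*bo*, *duza*).
*gu* — last vowel /u/ (a high vowel) → -us → *guus*.
The last vowel of *wiposa* is /a/, which is a non-high vowel, so the suffix is -o, giving *wiposao*.

guus, wiposao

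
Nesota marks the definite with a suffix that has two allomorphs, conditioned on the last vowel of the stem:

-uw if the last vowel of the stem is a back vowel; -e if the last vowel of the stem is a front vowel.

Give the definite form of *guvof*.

guvofuw

*guvof*: last vowel = /o/, a back vowel → -uw → *guvofuw*.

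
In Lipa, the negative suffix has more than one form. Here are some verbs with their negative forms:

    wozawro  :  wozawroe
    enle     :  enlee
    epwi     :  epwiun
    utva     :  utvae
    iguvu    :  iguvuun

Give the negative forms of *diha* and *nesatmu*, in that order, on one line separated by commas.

Looking at the last vowel of each stem: -un when the last vowel of the stem is a high vowel (*epwi*, *iguvu*); -e when the last vowel of the stem is a non-high vowel (*wozawro*, *enle*, *utva*).
The last vowel of *diha* is /a/, which is a non-high vowel, so the suffix is -e, giving *dihae*.
*nesatmu* — last vowel /u/ (a high vowel) → -un → *nesatmuun*.

dihae, nesatmuun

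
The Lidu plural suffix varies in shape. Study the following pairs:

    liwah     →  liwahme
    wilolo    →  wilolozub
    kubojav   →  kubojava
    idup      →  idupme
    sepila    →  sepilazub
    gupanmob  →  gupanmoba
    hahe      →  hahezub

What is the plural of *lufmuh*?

lufmuhme

Looking at the final sound of each stem: -me when the stem ends in a voiceless consonant (*liwah*, *idup*); -a when the stem ends in a voiced consonant (*kubojav*, *gupanmob*); -zub when the stem ends in a vowel (*wilolo*, *sepila*, *hahe*).
*lufmuh* — final sound /h/ (a voiceless consonant) → -me → *lufmuhme*.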